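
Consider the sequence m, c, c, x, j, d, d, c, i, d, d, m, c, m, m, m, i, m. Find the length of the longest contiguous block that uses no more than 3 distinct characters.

7

add m: window [m] (1 distinct), len 1
add c: window [m, c] (2 distinct), len 2
add c: window [m, c, c] (2 distinct), len 3
add x: window [m, c, c, x] (3 distinct), len 4
add j: window [c, c, x, j] (3 distinct), len 4
add d: window [x, j, d] (3 distinct), len 3
add d: window [x, j, d, d] (3 distinct), len 4
add c: window [j, d, d, c] (3 distinct), len 4
add i: window [d, d, c, i] (3 distinct), len 4
add d: window [d, d, c, i, d] (3 distinct), len 5
add d: window [d, d, c, i, d, d] (3 distinct), len 6
add m: window [i, d, d, m] (3 distinct), len 4
add c: window [d, d, m, c] (3 distinct), len 4
add m: window [d, d, m, c, m] (3 distinct), len 5
add m: window [d, d, m, c, m, m] (3 distinct), len 6
add m: window [d, d, m, c, m, m, m] (3 distinct), len 7
add i: window [m, c, m, m, m, i] (3 distinct), len 6
add m: window [m, c, m, m, m, i, m] (3 distinct), len 7
Longest length with ≤3 distinct: 7.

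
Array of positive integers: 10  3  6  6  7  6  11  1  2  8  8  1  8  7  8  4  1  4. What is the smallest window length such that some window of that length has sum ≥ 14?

2

add 10: running sum 10 < 14
add 3: running sum 13 < 14
add 6: shortest ending here [10, 3, 6] sum 19, len 3
add 6: shortest ending here [3, 6, 6] sum 15, len 3
add 7: shortest ending here [6, 6, 7] sum 19, len 3
add 6: shortest ending here [6, 7, 6] sum 19, len 3
add 11: shortest ending here [6, 11] sum 17, len 2
add 1: shortest ending here [6, 11, 1] sum 18, len 3
add 2: shortest ending here [11, 1, 2] sum 14, len 3
add 8: shortest ending here [11, 1, 2, 8] sum 22, len 4
add 8: shortest ending here [8, 8] sum 16, len 2
add 1: shortest ending here [8, 8, 1] sum 17, len 3
add 8: shortest ending here [8, 1, 8] sum 17, len 3
add 7: shortest ending here [8, 7] sum 15, len 2
add 8: shortest ending here [7, 8] sum 15, len 2
add 4: shortest ending here [7, 8, 4] sum 19, len 3
add 1: shortest ending here [7, 8, 4, 1] sum 20, len 4
add 4: shortest ending here [8, 4, 1, 4] sum 17, len 4
Shortest qualifying length: 2.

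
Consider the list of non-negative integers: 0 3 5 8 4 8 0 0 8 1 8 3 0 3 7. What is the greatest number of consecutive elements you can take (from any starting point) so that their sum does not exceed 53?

add 0: [0] sum 0, len 1
add 3: [0, 3] sum 3, len 2
add 5: [0, 3, 5] sum 8, len 3
add 8: [0, 3, 5, 8] sum 16, len 4
add 4: [0, 3, 5, 8, 4] sum 20, len 5
add 8: [0, 3, 5, 8, 4, 8] sum 28, len 6
add 0: [0, 3, 5, 8, 4, 8, 0] sum 28, len 7
add 0: [0, 3, 5, 8, 4, 8, 0, 0] sum 28, len 8
add 8: [0, 3, 5, 8, 4, 8, 0, 0, 8] sum 36, len 9
add 1: [0, 3, 5, 8, 4, 8, 0, 0, 8, 1] sum 37, len 10
add 8: [0, 3, 5, 8, 4, 8, 0, 0, 8, 1, 8] sum 45, len 11
add 3: [0, 3, 5, 8, 4, 8, 0, 0, 8, 1, 8, 3] sum 48, len 12
add 0: [0, 3, 5, 8, 4, 8, 0, 0, 8, 1, 8, 3, 0] sum 48, len 13
add 3: [0, 3, 5, 8, 4, 8, 0, 0, 8, 1, 8, 3, 0, 3] sum 51, len 14
add 7: [8, 4, 8, 0, 0, 8, 1, 8, 3, 0, 3, 7] sum 50, len 12
Longest length seen: 14.

14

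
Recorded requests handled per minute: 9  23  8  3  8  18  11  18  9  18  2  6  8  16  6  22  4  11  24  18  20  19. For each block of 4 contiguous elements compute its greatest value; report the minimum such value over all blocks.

Window maxs for each of the 19 positions:
(9, 23, 8, 3) → max 23
(23, 8, 3, 8) → max 23
(8, 3, 8, 18) → max 18
(3, 8, 18, 11) → max 18
(8, 18, 11, 18) → max 18
(18, 11, 18, 9) → max 18
(11, 18, 9, 18) → max 18
(18, 9, 18, 2) → max 18
(9, 18, 2, 6) → max 18
(18, 2, 6, 8) → max 18
(2, 6, 8, 16) → max 16
(6, 8, 16, 6) → max 16
(8, 16, 6, 22) → max 22
(16, 6, 22, 4) → max 22
(6, 22, 4, 11) → max 22
(22, 4, 11, 24) → max 24
(4, 11, 24, 18) → max 24
(11, 24, 18, 20) → max 24
(24, 18, 20, 19) → max 24
Minimum of these is 16.

16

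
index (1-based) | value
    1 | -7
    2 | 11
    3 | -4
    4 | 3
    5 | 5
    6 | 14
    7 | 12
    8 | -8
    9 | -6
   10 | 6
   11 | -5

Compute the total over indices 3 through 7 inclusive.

Elements at indices 3..7: -4, 3, 5, 14, 12
sum(-4, 3, 5, 14, 12) = 30

30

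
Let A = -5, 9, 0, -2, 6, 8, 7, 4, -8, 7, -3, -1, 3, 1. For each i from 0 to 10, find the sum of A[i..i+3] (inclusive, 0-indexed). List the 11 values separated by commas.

-5 9 0 -2 → sum 2
9 0 -2 6 → sum 13
0 -2 6 8 → sum 12
-2 6 8 7 → sum 19
6 8 7 4 → sum 25
8 7 4 -8 → sum 11
7 4 -8 7 → sum 10
4 -8 7 -3 → sum 0
-8 7 -3 -1 → sum -5
7 -3 -1 3 → sum 6
-3 -1 3 1 → sum 0

2, 13, 12, 19, 25, 11, 10, 0, -5, 6, 0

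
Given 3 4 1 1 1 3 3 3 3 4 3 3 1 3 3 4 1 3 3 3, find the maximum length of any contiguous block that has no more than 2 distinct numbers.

[3] 1 distinct, len 1
[3, 4] 2 distinct, len 2
[4, 1] 2 distinct, len 2
[4, 1, 1] 2 distinct, len 3
[4, 1, 1, 1] 2 distinct, len 4
[1, 1, 1, 3] 2 distinct, len 4
[1, 1, 1, 3, 3] 2 distinct, len 5
[1, 1, 1, 3, 3, 3] 2 distinct, len 6
[1, 1, 1, 3, 3, 3, 3] 2 distinct, len 7
[3, 3, 3, 3, 4] 2 distinct, len 5
[3, 3, 3, 3, 4, 3] 2 distinct, len 6
[3, 3, 3, 3, 4, 3, 3] 2 distinct, len 7
[3, 3, 1] 2 distinct, len 3
[3, 3, 1, 3] 2 distinct, len 4
[3, 3, 1, 3, 3] 2 distinct, len 5
[3, 3, 4] 2 distinct, len 3
[4, 1] 2 distinct, len 2
[1, 3] 2 distinct, len 2
[1, 3, 3] 2 distinct, len 3
[1, 3, 3, 3] 2 distinct, len 4
Longest length with ≤2 distinct: 7.

7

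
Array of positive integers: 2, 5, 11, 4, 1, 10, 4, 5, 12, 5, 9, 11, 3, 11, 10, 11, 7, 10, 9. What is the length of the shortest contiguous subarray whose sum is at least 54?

add 2: running sum 2 < 54
add 5: running sum 7 < 54
add 11: running sum 18 < 54
add 4: running sum 22 < 54
add 1: running sum 23 < 54
add 10: running sum 33 < 54
add 4: running sum 37 < 54
add 5: running sum 42 < 54
end 8: [2, 5, 11, 4, 1, 10, 4, 5, 12] sum 54, len 9
end 9: [5, 11, 4, 1, 10, 4, 5, 12, 5] sum 57, len 9
end 10: [11, 4, 1, 10, 4, 5, 12, 5, 9] sum 61, len 9
end 11: [10, 4, 5, 12, 5, 9, 11] sum 56, len 7
end 12: [10, 4, 5, 12, 5, 9, 11, 3] sum 59, len 8
end 13: [5, 12, 5, 9, 11, 3, 11] sum 56, len 7
end 14: [12, 5, 9, 11, 3, 11, 10] sum 61, len 7
end 15: [9, 11, 3, 11, 10, 11] sum 55, len 6
end 16: [9, 11, 3, 11, 10, 11, 7] sum 62, len 7
end 17: [11, 3, 11, 10, 11, 7, 10] sum 63, len 7
end 18: [11, 10, 11, 7, 10, 9] sum 58, len 6
Shortest qualifying length: 6.

6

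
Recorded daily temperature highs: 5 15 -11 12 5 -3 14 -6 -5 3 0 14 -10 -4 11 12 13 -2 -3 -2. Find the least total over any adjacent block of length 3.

-8

Each size-3 window and its sum:
(5, 15, -11) → sum 9
(15, -11, 12) → sum 16
(-11, 12, 5) → sum 6
(12, 5, -3) → sum 14
(5, -3, 14) → sum 16
(-3, 14, -6) → sum 5
(14, -6, -5) → sum 3
(-6, -5, 3) → sum -8
(-5, 3, 0) → sum -2
(3, 0, 14) → sum 17
(0, 14, -10) → sum 4
(14, -10, -4) → sum 0
(-10, -4, 11) → sum -3
(-4, 11, 12) → sum 19
(11, 12, 13) → sum 36
(12, 13, -2) → sum 23
(13, -2, -3) → sum 8
(-2, -3, -2) → sum -7
Least of these is -8.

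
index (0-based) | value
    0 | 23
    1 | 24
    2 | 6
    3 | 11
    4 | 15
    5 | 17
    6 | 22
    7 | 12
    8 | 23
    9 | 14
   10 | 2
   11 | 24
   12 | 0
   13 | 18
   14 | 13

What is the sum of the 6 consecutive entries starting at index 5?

Elements at indices 5..10: 17, 22, 12, 23, 14, 2
sum(17, 22, 12, 23, 14, 2) = 90

90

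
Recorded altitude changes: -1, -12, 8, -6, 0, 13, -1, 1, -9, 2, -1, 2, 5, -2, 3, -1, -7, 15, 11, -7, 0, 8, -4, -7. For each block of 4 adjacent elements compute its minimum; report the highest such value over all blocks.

Window mins for each of the 21 positions:
(-1, -12, 8, -6) → min -12
(-12, 8, -6, 0) → min -12
(8, -6, 0, 13) → min -6
(-6, 0, 13, -1) → min -6
(0, 13, -1, 1) → min -1
(13, -1, 1, -9) → min -9
(-1, 1, -9, 2) → min -9
(1, -9, 2, -1) → min -9
(-9, 2, -1, 2) → min -9
(2, -1, 2, 5) → min -1
(-1, 2, 5, -2) → min -2
(2, 5, -2, 3) → min -2
(5, -2, 3, -1) → min -2
(-2, 3, -1, -7) → min -7
(3, -1, -7, 15) → min -7
(-1, -7, 15, 11) → min -7
(-7, 15, 11, -7) → min -7
(15, 11, -7, 0) → min -7
(11, -7, 0, 8) → min -7
(-7, 0, 8, -4) → min -7
(0, 8, -4, -7) → min -7
Highest of these is -1.

-1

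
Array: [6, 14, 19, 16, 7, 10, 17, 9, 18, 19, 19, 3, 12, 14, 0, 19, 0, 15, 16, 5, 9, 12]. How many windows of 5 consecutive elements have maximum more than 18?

6 14 19 16 7 → max 19  > 18 ✓
14 19 16 7 10 → max 19  > 18 ✓
19 16 7 10 17 → max 19  > 18 ✓
16 7 10 17 9 → max 17
7 10 17 9 18 → max 18
10 17 9 18 19 → max 19  > 18 ✓
17 9 18 19 19 → max 19  > 18 ✓
9 18 19 19 3 → max 19  > 18 ✓
18 19 19 3 12 → max 19  > 18 ✓
19 19 3 12 14 → max 19  > 18 ✓
19 3 12 14 0 → max 19  > 18 ✓
3 12 14 0 19 → max 19  > 18 ✓
12 14 0 19 0 → max 19  > 18 ✓
14 0 19 0 15 → max 19  > 18 ✓
0 19 0 15 16 → max 19  > 18 ✓
19 0 15 16 5 → max 19  > 18 ✓
0 15 16 5 9 → max 16
15 16 5 9 12 → max 16
14 windows satisfy the condition.

14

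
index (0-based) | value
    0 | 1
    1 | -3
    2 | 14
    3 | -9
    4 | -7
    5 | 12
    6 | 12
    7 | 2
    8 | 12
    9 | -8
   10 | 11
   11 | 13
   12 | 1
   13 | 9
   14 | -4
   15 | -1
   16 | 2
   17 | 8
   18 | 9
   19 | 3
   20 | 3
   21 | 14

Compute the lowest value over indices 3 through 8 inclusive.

Elements at indices 3..8: -9, -7, 12, 12, 2, 12
min(-9, -7, 12, 12, 2, 12) = -9

-9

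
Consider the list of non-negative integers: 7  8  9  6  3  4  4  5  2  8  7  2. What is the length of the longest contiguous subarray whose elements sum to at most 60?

11

Extend to the right; shrink from the left whenever the sum exceeds 60:
[7] sum 7 len 1
[7, 8] sum 15 len 2
[7, 8, 9] sum 24 len 3
[7, 8, 9, 6] sum 30 len 4
[7, 8, 9, 6, 3] sum 33 len 5
[7, 8, 9, 6, 3, 4] sum 37 len 6
[7, 8, 9, 6, 3, 4, 4] sum 41 len 7
[7, 8, 9, 6, 3, 4, 4, 5] sum 46 len 8
[7, 8, 9, 6, 3, 4, 4, 5, 2] sum 48 len 9
[7, 8, 9, 6, 3, 4, 4, 5, 2, 8] sum 56 len 10
[8, 9, 6, 3, 4, 4, 5, 2, 8, 7] sum 56 len 10
[8, 9, 6, 3, 4, 4, 5, 2, 8, 7, 2] sum 58 len 11
Longest length seen: 11.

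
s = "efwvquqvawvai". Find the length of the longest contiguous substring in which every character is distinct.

[e] len 1
[e, f] len 2
[e, f, w] len 3
[e, f, w, v] len 4
[e, f, w, v, q] len 5
[e, f, w, v, q, u] len 6
[u, q] len 2
[u, q, v] len 3
[u, q, v, a] len 4
[u, q, v, a, w] len 5
[a, w, v] len 3
[w, v, a] len 3
[w, v, a, i] len 4
Longest all-distinct length: 6.

6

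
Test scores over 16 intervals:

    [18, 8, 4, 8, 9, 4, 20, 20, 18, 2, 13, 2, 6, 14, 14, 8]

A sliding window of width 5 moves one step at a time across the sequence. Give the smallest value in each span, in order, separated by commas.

Sliding a size-5 window across the 16 values:
[18, 8, 4, 8, 9] → min 4
[8, 4, 8, 9, 4] → min 4
[4, 8, 9, 4, 20] → min 4
[8, 9, 4, 20, 20] → min 4
[9, 4, 20, 20, 18] → min 4
[4, 20, 20, 18, 2] → min 2
[20, 20, 18, 2, 13] → min 2
[20, 18, 2, 13, 2] → min 2
[18, 2, 13, 2, 6] → min 2
[2, 13, 2, 6, 14] → min 2
[13, 2, 6, 14, 14] → min 2
[2, 6, 14, 14, 8] → min 2

4, 4, 4, 4, 4, 2, 2, 2, 2, 2, 2, 2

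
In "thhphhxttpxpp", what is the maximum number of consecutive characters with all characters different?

3

add t: [t] len 1
add h: [t, h] len 2
add h (repeat h, move left end past it): [h] len 1
add p: [h, p] len 2
add h (repeat h, move left end past it): [p, h] len 2
add h (repeat h, move left end past it): [h] len 1
add x: [h, x] len 2
add t: [h, x, t] len 3
add t (repeat t, move left end past it): [t] len 1
add p: [t, p] len 2
add x: [t, p, x] len 3
add p (repeat p, move left end past it): [x, p] len 2
add p (repeat p, move left end past it): [p] len 1
Longest all-distinct length: 3.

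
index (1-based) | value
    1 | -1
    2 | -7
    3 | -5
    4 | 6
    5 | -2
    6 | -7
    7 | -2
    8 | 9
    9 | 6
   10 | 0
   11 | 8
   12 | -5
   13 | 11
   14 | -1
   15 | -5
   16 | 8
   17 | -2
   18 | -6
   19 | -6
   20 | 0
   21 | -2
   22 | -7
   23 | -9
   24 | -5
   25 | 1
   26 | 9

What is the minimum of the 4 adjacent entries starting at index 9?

-5

Elements at indices 9..12: 6, 0, 8, -5
min(6, 0, 8, -5) = -5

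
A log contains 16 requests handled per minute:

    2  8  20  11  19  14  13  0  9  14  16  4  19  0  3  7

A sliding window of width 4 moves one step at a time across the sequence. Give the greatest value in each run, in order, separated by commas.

Sliding a size-4 window across the 16 values:
[2, 8, 20, 11] → max 20
[8, 20, 11, 19] → max 20
[20, 11, 19, 14] → max 20
[11, 19, 14, 13] → max 19
[19, 14, 13, 0] → max 19
[14, 13, 0, 9] → max 14
[13, 0, 9, 14] → max 14
[0, 9, 14, 16] → max 16
[9, 14, 16, 4] → max 16
[14, 16, 4, 19] → max 19
[16, 4, 19, 0] → max 19
[4, 19, 0, 3] → max 19
[19, 0, 3, 7] → max 19

20, 20, 20, 19, 19, 14, 14, 16, 16, 19, 19, 19, 19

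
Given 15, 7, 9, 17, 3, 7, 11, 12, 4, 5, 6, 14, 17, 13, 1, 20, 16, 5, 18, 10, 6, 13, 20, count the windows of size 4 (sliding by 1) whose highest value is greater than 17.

8

[15, 7, 9, 17] → max 17
[7, 9, 17, 3] → max 17
[9, 17, 3, 7] → max 17
[17, 3, 7, 11] → max 17
[3, 7, 11, 12] → max 12
[7, 11, 12, 4] → max 12
[11, 12, 4, 5] → max 12
[12, 4, 5, 6] → max 12
[4, 5, 6, 14] → max 14
[5, 6, 14, 17] → max 17
[6, 14, 17, 13] → max 17
[14, 17, 13, 1] → max 17
[17, 13, 1, 20] → max 20  > 17 ✓
[13, 1, 20, 16] → max 20  > 17 ✓
[1, 20, 16, 5] → max 20  > 17 ✓
[20, 16, 5, 18] → max 20  > 17 ✓
[16, 5, 18, 10] → max 18  > 17 ✓
[5, 18, 10, 6] → max 18  > 17 ✓
[18, 10, 6, 13] → max 18  > 17 ✓
[10, 6, 13, 20] → max 20  > 17 ✓
8 windows satisfy the condition.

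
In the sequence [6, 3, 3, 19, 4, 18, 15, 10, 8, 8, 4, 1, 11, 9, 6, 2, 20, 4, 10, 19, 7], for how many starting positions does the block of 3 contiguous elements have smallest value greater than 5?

(6, 3, 3) → min 3
(3, 3, 19) → min 3
(3, 19, 4) → min 3
(19, 4, 18) → min 4
(4, 18, 15) → min 4
(18, 15, 10) → min 10  > 5 ✓
(15, 10, 8) → min 8  > 5 ✓
(10, 8, 8) → min 8  > 5 ✓
(8, 8, 4) → min 4
(8, 4, 1) → min 1
(4, 1, 11) → min 1
(1, 11, 9) → min 1
(11, 9, 6) → min 6  > 5 ✓
(9, 6, 2) → min 2
(6, 2, 20) → min 2
(2, 20, 4) → min 2
(20, 4, 10) → min 4
(4, 10, 19) → min 4
(10, 19, 7) → min 7  > 5 ✓
5 windows satisfy the condition.

5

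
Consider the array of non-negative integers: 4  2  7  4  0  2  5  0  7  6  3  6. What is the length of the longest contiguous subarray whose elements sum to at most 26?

8

Extend to the right; shrink from the left whenever the sum exceeds 26:
add 4: [4] sum 4, len 1
add 2: [4, 2] sum 6, len 2
add 7: [4, 2, 7] sum 13, len 3
add 4: [4, 2, 7, 4] sum 17, len 4
add 0: [4, 2, 7, 4, 0] sum 17, len 5
add 2: [4, 2, 7, 4, 0, 2] sum 19, len 6
add 5: [4, 2, 7, 4, 0, 2, 5] sum 24, len 7
add 0: [4, 2, 7, 4, 0, 2, 5, 0] sum 24, len 8
add 7: [7, 4, 0, 2, 5, 0, 7] sum 25, len 7
add 6: [4, 0, 2, 5, 0, 7, 6] sum 24, len 7
add 3: [0, 2, 5, 0, 7, 6, 3] sum 23, len 7
add 6: [0, 7, 6, 3, 6] sum 22, len 5
Longest length seen: 8.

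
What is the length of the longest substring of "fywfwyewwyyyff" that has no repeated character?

add f: [f] len 1
add y: [f, y] len 2
add w: [f, y, w] len 3
add f (repeat f, move left end past it): [y, w, f] len 3
add w (repeat w, move left end past it): [f, w] len 2
add y: [f, w, y] len 3
add e: [f, w, y, e] len 4
add w (repeat w, move left end past it): [y, e, w] len 3
add w (repeat w, move left end past it): [w] len 1
add y: [w, y] len 2
add y (repeat y, move left end past it): [y] len 1
add y (repeat y, move left end past it): [y] len 1
add f: [y, f] len 2
add f (repeat f, move left end past it): [f] len 1
Longest all-distinct length: 4.

4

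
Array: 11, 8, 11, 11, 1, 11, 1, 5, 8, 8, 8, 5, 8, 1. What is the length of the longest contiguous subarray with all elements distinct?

[11] len 1
[11, 8] len 2
[8, 11] len 2
[11] len 1
[11, 1] len 2
[1, 11] len 2
[11, 1] len 2
[11, 1, 5] len 3
[11, 1, 5, 8] len 4
[8] len 1
[8] len 1
[8, 5] len 2
[5, 8] len 2
[5, 8, 1] len 3
Longest all-distinct length: 4.

4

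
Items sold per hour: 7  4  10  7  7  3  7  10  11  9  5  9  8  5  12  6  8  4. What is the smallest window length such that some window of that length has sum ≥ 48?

add 7: running sum 7 < 48
add 4: running sum 11 < 48
add 10: running sum 21 < 48
add 7: running sum 28 < 48
add 7: running sum 35 < 48
add 3: running sum 38 < 48
add 7: running sum 45 < 48
add 10: shortest ending here [4, 10, 7, 7, 3, 7, 10] sum 48, len 7
add 11: shortest ending here [10, 7, 7, 3, 7, 10, 11] sum 55, len 7
add 9: shortest ending here [7, 7, 3, 7, 10, 11, 9] sum 54, len 7
add 5: shortest ending here [7, 3, 7, 10, 11, 9, 5] sum 52, len 7
add 9: shortest ending here [7, 10, 11, 9, 5, 9] sum 51, len 6
add 8: shortest ending here [10, 11, 9, 5, 9, 8] sum 52, len 6
add 5: shortest ending here [10, 11, 9, 5, 9, 8, 5] sum 57, len 7
add 12: shortest ending here [9, 5, 9, 8, 5, 12] sum 48, len 6
add 6: shortest ending here [9, 5, 9, 8, 5, 12, 6] sum 54, len 7
add 8: shortest ending here [9, 8, 5, 12, 6, 8] sum 48, len 6
add 4: shortest ending here [9, 8, 5, 12, 6, 8, 4] sum 52, len 7
Shortest qualifying length: 6.

6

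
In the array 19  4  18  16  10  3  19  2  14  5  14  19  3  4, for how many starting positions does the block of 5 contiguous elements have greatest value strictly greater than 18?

19 4 18 16 10 → max 19  > 18 ✓
4 18 16 10 3 → max 18
18 16 10 3 19 → max 19  > 18 ✓
16 10 3 19 2 → max 19  > 18 ✓
10 3 19 2 14 → max 19  > 18 ✓
3 19 2 14 5 → max 19  > 18 ✓
19 2 14 5 14 → max 19  > 18 ✓
2 14 5 14 19 → max 19  > 18 ✓
14 5 14 19 3 → max 19  > 18 ✓
5 14 19 3 4 → max 19  > 18 ✓
9 windows satisfy the condition.

9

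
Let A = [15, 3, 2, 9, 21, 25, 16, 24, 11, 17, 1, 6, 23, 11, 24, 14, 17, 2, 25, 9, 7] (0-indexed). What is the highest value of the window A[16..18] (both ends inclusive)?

Elements at indices 16..18: 17, 2, 25
max(17, 2, 25) = 25

25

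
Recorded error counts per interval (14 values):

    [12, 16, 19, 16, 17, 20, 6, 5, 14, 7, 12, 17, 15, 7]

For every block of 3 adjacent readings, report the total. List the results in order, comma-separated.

47, 51, 52, 53, 43, 31, 25, 26, 33, 36, 44, 39

Sliding a size-3 window across the 14 values:
12 16 19 → sum 47
16 19 16 → sum 51
19 16 17 → sum 52
16 17 20 → sum 53
17 20 6 → sum 43
20 6 5 → sum 31
6 5 14 → sum 25
5 14 7 → sum 26
14 7 12 → sum 33
7 12 17 → sum 36
12 17 15 → sum 44
17 15 7 → sum 39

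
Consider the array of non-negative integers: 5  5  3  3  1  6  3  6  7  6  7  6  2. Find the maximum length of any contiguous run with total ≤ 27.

Extend to the right; shrink from the left whenever the sum exceeds 27:
add 5: [5] sum 5, len 1
add 5: [5, 5] sum 10, len 2
add 3: [5, 5, 3] sum 13, len 3
add 3: [5, 5, 3, 3] sum 16, len 4
add 1: [5, 5, 3, 3, 1] sum 17, len 5
add 6: [5, 5, 3, 3, 1, 6] sum 23, len 6
add 3: [5, 5, 3, 3, 1, 6, 3] sum 26, len 7
add 6: [5, 3, 3, 1, 6, 3, 6] sum 27, len 7
add 7: [3, 1, 6, 3, 6, 7] sum 26, len 6
add 6: [3, 6, 7, 6] sum 22, len 4
add 7: [6, 7, 6, 7] sum 26, len 4
add 6: [7, 6, 7, 6] sum 26, len 4
add 2: [6, 7, 6, 2] sum 21, len 4
Longest length seen: 7.

7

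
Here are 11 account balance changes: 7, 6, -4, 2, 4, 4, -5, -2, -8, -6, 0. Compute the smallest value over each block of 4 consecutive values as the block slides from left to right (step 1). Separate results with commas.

-4, -4, -4, -5, -5, -8, -8, -8

Sliding a size-4 window across the 11 values:
7 6 -4 2 → min -4
6 -4 2 4 → min -4
-4 2 4 4 → min -4
2 4 4 -5 → min -5
4 4 -5 -2 → min -5
4 -5 -2 -8 → min -8
-5 -2 -8 -6 → min -8
-2 -8 -6 0 → min -8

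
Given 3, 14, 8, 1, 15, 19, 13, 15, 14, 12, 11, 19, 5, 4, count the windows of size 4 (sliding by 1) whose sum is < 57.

9

(3, 14, 8, 1) → sum 26  < 57 ✓
(14, 8, 1, 15) → sum 38  < 57 ✓
(8, 1, 15, 19) → sum 43  < 57 ✓
(1, 15, 19, 13) → sum 48  < 57 ✓
(15, 19, 13, 15) → sum 62
(19, 13, 15, 14) → sum 61
(13, 15, 14, 12) → sum 54  < 57 ✓
(15, 14, 12, 11) → sum 52  < 57 ✓
(14, 12, 11, 19) → sum 56  < 57 ✓
(12, 11, 19, 5) → sum 47  < 57 ✓
(11, 19, 5, 4) → sum 39  < 57 ✓
9 windows satisfy the condition.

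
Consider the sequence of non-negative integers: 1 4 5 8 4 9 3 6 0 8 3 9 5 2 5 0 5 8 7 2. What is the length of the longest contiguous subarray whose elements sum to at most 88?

Extend to the right; shrink from the left whenever the sum exceeds 88:
add 1: [1] sum 1, len 1
add 4: [1, 4] sum 5, len 2
add 5: [1, 4, 5] sum 10, len 3
add 8: [1, 4, 5, 8] sum 18, len 4
add 4: [1, 4, 5, 8, 4] sum 22, len 5
add 9: [1, 4, 5, 8, 4, 9] sum 31, len 6
add 3: [1, 4, 5, 8, 4, 9, 3] sum 34, len 7
add 6: [1, 4, 5, 8, 4, 9, 3, 6] sum 40, len 8
add 0: [1, 4, 5, 8, 4, 9, 3, 6, 0] sum 40, len 9
add 8: [1, 4, 5, 8, 4, 9, 3, 6, 0, 8] sum 48, len 10
add 3: [1, 4, 5, 8, 4, 9, 3, 6, 0, 8, 3] sum 51, len 11
add 9: [1, 4, 5, 8, 4, 9, 3, 6, 0, 8, 3, 9] sum 60, len 12
add 5: [1, 4, 5, 8, 4, 9, 3, 6, 0, 8, 3, 9, 5] sum 65, len 13
add 2: [1, 4, 5, 8, 4, 9, 3, 6, 0, 8, 3, 9, 5, 2] sum 67, len 14
add 5: [1, 4, 5, 8, 4, 9, 3, 6, 0, 8, 3, 9, 5, 2, 5] sum 72, len 15
add 0: [1, 4, 5, 8, 4, 9, 3, 6, 0, 8, 3, 9, 5, 2, 5, 0] sum 72, len 16
add 5: [1, 4, 5, 8, 4, 9, 3, 6, 0, 8, 3, 9, 5, 2, 5, 0, 5] sum 77, len 17
add 8: [1, 4, 5, 8, 4, 9, 3, 6, 0, 8, 3, 9, 5, 2, 5, 0, 5, 8] sum 85, len 18
add 7: [5, 8, 4, 9, 3, 6, 0, 8, 3, 9, 5, 2, 5, 0, 5, 8, 7] sum 87, len 17
add 2: [8, 4, 9, 3, 6, 0, 8, 3, 9, 5, 2, 5, 0, 5, 8, 7, 2] sum 84, len 17
Longest length seen: 18.

18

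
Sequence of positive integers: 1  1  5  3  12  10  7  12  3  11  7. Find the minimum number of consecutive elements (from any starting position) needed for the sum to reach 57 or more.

7

add 1: running sum 1 < 57
add 1: running sum 2 < 57
add 5: running sum 7 < 57
add 3: running sum 10 < 57
add 12: running sum 22 < 57
add 10: running sum 32 < 57
add 7: running sum 39 < 57
add 12: running sum 51 < 57
add 3: running sum 54 < 57
end 9: [3, 12, 10, 7, 12, 3, 11] sum 58, len 7
end 10: [12, 10, 7, 12, 3, 11, 7] sum 62, len 7
Shortest qualifying length: 7.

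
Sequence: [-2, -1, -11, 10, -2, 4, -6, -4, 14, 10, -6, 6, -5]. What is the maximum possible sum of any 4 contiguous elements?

24

(-2, -1, -11, 10) → sum -4
(-1, -11, 10, -2) → sum -4
(-11, 10, -2, 4) → sum 1
(10, -2, 4, -6) → sum 6
(-2, 4, -6, -4) → sum -8
(4, -6, -4, 14) → sum 8
(-6, -4, 14, 10) → sum 14
(-4, 14, 10, -6) → sum 14
(14, 10, -6, 6) → sum 24
(10, -6, 6, -5) → sum 5
Maximum of these is 24.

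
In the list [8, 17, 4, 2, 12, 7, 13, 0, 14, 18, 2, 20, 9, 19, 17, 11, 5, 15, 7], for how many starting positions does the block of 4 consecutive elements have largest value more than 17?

[8, 17, 4, 2] → max 17
[17, 4, 2, 12] → max 17
[4, 2, 12, 7] → max 12
[2, 12, 7, 13] → max 13
[12, 7, 13, 0] → max 13
[7, 13, 0, 14] → max 14
[13, 0, 14, 18] → max 18  > 17 ✓
[0, 14, 18, 2] → max 18  > 17 ✓
[14, 18, 2, 20] → max 20  > 17 ✓
[18, 2, 20, 9] → max 20  > 17 ✓
[2, 20, 9, 19] → max 20  > 17 ✓
[20, 9, 19, 17] → max 20  > 17 ✓
[9, 19, 17, 11] → max 19  > 17 ✓
[19, 17, 11, 5] → max 19  > 17 ✓
[17, 11, 5, 15] → max 17
[11, 5, 15, 7] → max 15
8 windows satisfy the condition.

8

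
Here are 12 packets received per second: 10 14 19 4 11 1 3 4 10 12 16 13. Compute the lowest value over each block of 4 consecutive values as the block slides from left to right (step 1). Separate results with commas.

[10, 14, 19, 4] → min 4
[14, 19, 4, 11] → min 4
[19, 4, 11, 1] → min 1
[4, 11, 1, 3] → min 1
[11, 1, 3, 4] → min 1
[1, 3, 4, 10] → min 1
[3, 4, 10, 12] → min 3
[4, 10, 12, 16] → min 4
[10, 12, 16, 13] → min 10

4, 4, 1, 1, 1, 1, 3, 4, 10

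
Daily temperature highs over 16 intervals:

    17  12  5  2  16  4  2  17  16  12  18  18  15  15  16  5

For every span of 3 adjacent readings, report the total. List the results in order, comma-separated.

Sliding a size-3 window across the 16 values:
[17, 12, 5] → sum 34
[12, 5, 2] → sum 19
[5, 2, 16] → sum 23
[2, 16, 4] → sum 22
[16, 4, 2] → sum 22
[4, 2, 17] → sum 23
[2, 17, 16] → sum 35
[17, 16, 12] → sum 45
[16, 12, 18] → sum 46
[12, 18, 18] → sum 48
[18, 18, 15] → sum 51
[18, 15, 15] → sum 48
[15, 15, 16] → sum 46
[15, 16, 5] → sum 36

34, 19, 23, 22, 22, 23, 35, 45, 46, 48, 51, 48, 46, 36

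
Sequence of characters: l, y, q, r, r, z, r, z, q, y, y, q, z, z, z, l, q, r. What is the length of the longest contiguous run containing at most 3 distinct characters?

8

[l] 1 distinct, len 1
[l, y] 2 distinct, len 2
[l, y, q] 3 distinct, len 3
[y, q, r] 3 distinct, len 3
[y, q, r, r] 3 distinct, len 4
[q, r, r, z] 3 distinct, len 4
[q, r, r, z, r] 3 distinct, len 5
[q, r, r, z, r, z] 3 distinct, len 6
[q, r, r, z, r, z, q] 3 distinct, len 7
[z, q, y] 3 distinct, len 3
[z, q, y, y] 3 distinct, len 4
[z, q, y, y, q] 3 distinct, len 5
[z, q, y, y, q, z] 3 distinct, len 6
[z, q, y, y, q, z, z] 3 distinct, len 7
[z, q, y, y, q, z, z, z] 3 distinct, len 8
[q, z, z, z, l] 3 distinct, len 5
[q, z, z, z, l, q] 3 distinct, len 6
[l, q, r] 3 distinct, len 3
Longest length with ≤3 distinct: 8.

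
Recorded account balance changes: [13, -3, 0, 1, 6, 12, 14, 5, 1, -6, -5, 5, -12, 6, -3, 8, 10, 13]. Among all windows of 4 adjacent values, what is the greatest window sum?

37

Window sums for each of the 15 positions:
[13, -3, 0, 1] → sum 11
[-3, 0, 1, 6] → sum 4
[0, 1, 6, 12] → sum 19
[1, 6, 12, 14] → sum 33
[6, 12, 14, 5] → sum 37
[12, 14, 5, 1] → sum 32
[14, 5, 1, -6] → sum 14
[5, 1, -6, -5] → sum -5
[1, -6, -5, 5] → sum -5
[-6, -5, 5, -12] → sum -18
[-5, 5, -12, 6] → sum -6
[5, -12, 6, -3] → sum -4
[-12, 6, -3, 8] → sum -1
[6, -3, 8, 10] → sum 21
[-3, 8, 10, 13] → sum 28
Greatest of these is 37.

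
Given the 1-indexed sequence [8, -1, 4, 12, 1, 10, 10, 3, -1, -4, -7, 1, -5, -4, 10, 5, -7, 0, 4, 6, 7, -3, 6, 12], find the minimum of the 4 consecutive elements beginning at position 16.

Elements at indices 16..19: 5, -7, 0, 4
min(5, -7, 0, 4) = -7

-7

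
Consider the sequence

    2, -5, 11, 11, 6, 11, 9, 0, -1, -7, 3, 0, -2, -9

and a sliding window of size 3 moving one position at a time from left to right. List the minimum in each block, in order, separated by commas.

Sliding a size-3 window across the 14 values:
(2, -5, 11) → min -5
(-5, 11, 11) → min -5
(11, 11, 6) → min 6
(11, 6, 11) → min 6
(6, 11, 9) → min 6
(11, 9, 0) → min 0
(9, 0, -1) → min -1
(0, -1, -7) → min -7
(-1, -7, 3) → min -7
(-7, 3, 0) → min -7
(3, 0, -2) → min -2
(0, -2, -9) → min -9

-5, -5, 6, 6, 6, 0, -1, -7, -7, -7, -2, -9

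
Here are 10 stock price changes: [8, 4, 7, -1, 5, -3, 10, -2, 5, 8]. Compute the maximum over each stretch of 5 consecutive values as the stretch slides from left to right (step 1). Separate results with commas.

8, 7, 10, 10, 10, 10

(8, 4, 7, -1, 5) → max 8
(4, 7, -1, 5, -3) → max 7
(7, -1, 5, -3, 10) → max 10
(-1, 5, -3, 10, -2) → max 10
(5, -3, 10, -2, 5) → max 10
(-3, 10, -2, 5, 8) → max 10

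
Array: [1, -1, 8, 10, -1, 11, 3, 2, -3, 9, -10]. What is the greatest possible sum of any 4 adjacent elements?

1 -1 8 10 → sum 18
-1 8 10 -1 → sum 16
8 10 -1 11 → sum 28
10 -1 11 3 → sum 23
-1 11 3 2 → sum 15
11 3 2 -3 → sum 13
3 2 -3 9 → sum 11
2 -3 9 -10 → sum -2
Greatest of these is 28.

28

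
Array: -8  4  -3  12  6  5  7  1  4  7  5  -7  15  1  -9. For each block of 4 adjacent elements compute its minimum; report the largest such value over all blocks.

5

(-8, 4, -3, 12) → min -8
(4, -3, 12, 6) → min -3
(-3, 12, 6, 5) → min -3
(12, 6, 5, 7) → min 5
(6, 5, 7, 1) → min 1
(5, 7, 1, 4) → min 1
(7, 1, 4, 7) → min 1
(1, 4, 7, 5) → min 1
(4, 7, 5, -7) → min -7
(7, 5, -7, 15) → min -7
(5, -7, 15, 1) → min -7
(-7, 15, 1, -9) → min -9
Largest of these is 5.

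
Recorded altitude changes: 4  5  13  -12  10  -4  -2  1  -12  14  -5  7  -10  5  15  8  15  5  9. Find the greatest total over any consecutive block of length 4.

43

Window sums for each of the 16 positions:
4 5 13 -12 → sum 10
5 13 -12 10 → sum 16
13 -12 10 -4 → sum 7
-12 10 -4 -2 → sum -8
10 -4 -2 1 → sum 5
-4 -2 1 -12 → sum -17
-2 1 -12 14 → sum 1
1 -12 14 -5 → sum -2
-12 14 -5 7 → sum 4
14 -5 7 -10 → sum 6
-5 7 -10 5 → sum -3
7 -10 5 15 → sum 17
-10 5 15 8 → sum 18
5 15 8 15 → sum 43
15 8 15 5 → sum 43
8 15 5 9 → sum 37
Greatest of these is 43.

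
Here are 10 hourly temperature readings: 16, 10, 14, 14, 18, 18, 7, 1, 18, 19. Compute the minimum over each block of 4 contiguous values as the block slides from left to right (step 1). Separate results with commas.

10, 10, 14, 7, 1, 1, 1

Sliding a size-4 window across the 10 values:
(16, 10, 14, 14) → min 10
(10, 14, 14, 18) → min 10
(14, 14, 18, 18) → min 14
(14, 18, 18, 7) → min 7
(18, 18, 7, 1) → min 1
(18, 7, 1, 18) → min 1
(7, 1, 18, 19) → min 1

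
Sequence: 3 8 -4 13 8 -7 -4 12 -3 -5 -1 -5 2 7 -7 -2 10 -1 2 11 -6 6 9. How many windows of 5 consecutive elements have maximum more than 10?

[3, 8, -4, 13, 8] → max 13  > 10 ✓
[8, -4, 13, 8, -7] → max 13  > 10 ✓
[-4, 13, 8, -7, -4] → max 13  > 10 ✓
[13, 8, -7, -4, 12] → max 13  > 10 ✓
[8, -7, -4, 12, -3] → max 12  > 10 ✓
[-7, -4, 12, -3, -5] → max 12  > 10 ✓
[-4, 12, -3, -5, -1] → max 12  > 10 ✓
[12, -3, -5, -1, -5] → max 12  > 10 ✓
[-3, -5, -1, -5, 2] → max 2
[-5, -1, -5, 2, 7] → max 7
[-1, -5, 2, 7, -7] → max 7
[-5, 2, 7, -7, -2] → max 7
[2, 7, -7, -2, 10] → max 10
[7, -7, -2, 10, -1] → max 10
[-7, -2, 10, -1, 2] → max 10
[-2, 10, -1, 2, 11] → max 11  > 10 ✓
[10, -1, 2, 11, -6] → max 11  > 10 ✓
[-1, 2, 11, -6, 6] → max 11  > 10 ✓
[2, 11, -6, 6, 9] → max 11  > 10 ✓
12 windows satisfy the condition.

12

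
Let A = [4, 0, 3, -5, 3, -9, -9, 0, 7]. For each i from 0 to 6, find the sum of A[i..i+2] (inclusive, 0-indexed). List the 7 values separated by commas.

7, -2, 1, -11, -15, -18, -2

(4, 0, 3) → sum 7
(0, 3, -5) → sum -2
(3, -5, 3) → sum 1
(-5, 3, -9) → sum -11
(3, -9, -9) → sum -15
(-9, -9, 0) → sum -18
(-9, 0, 7) → sum -2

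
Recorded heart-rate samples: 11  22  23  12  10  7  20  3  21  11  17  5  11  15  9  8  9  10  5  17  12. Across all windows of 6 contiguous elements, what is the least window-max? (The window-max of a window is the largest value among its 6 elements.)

11 22 23 12 10 7 → max 23
22 23 12 10 7 20 → max 23
23 12 10 7 20 3 → max 23
12 10 7 20 3 21 → max 21
10 7 20 3 21 11 → max 21
7 20 3 21 11 17 → max 21
20 3 21 11 17 5 → max 21
3 21 11 17 5 11 → max 21
21 11 17 5 11 15 → max 21
11 17 5 11 15 9 → max 17
17 5 11 15 9 8 → max 17
5 11 15 9 8 9 → max 15
11 15 9 8 9 10 → max 15
15 9 8 9 10 5 → max 15
9 8 9 10 5 17 → max 17
8 9 10 5 17 12 → max 17
Least of these is 15.

15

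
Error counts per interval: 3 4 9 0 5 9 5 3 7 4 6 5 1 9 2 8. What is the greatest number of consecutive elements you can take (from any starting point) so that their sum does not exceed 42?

9

Extend to the right; shrink from the left whenever the sum exceeds 42:
add 3: [3] sum 3, len 1
add 4: [3, 4] sum 7, len 2
add 9: [3, 4, 9] sum 16, len 3
add 0: [3, 4, 9, 0] sum 16, len 4
add 5: [3, 4, 9, 0, 5] sum 21, len 5
add 9: [3, 4, 9, 0, 5, 9] sum 30, len 6
add 5: [3, 4, 9, 0, 5, 9, 5] sum 35, len 7
add 3: [3, 4, 9, 0, 5, 9, 5, 3] sum 38, len 8
add 7: [4, 9, 0, 5, 9, 5, 3, 7] sum 42, len 8
add 4: [9, 0, 5, 9, 5, 3, 7, 4] sum 42, len 8
add 6: [0, 5, 9, 5, 3, 7, 4, 6] sum 39, len 8
add 5: [9, 5, 3, 7, 4, 6, 5] sum 39, len 7
add 1: [9, 5, 3, 7, 4, 6, 5, 1] sum 40, len 8
add 9: [5, 3, 7, 4, 6, 5, 1, 9] sum 40, len 8
add 2: [5, 3, 7, 4, 6, 5, 1, 9, 2] sum 42, len 9
add 8: [7, 4, 6, 5, 1, 9, 2, 8] sum 42, len 8
Longest length seen: 9.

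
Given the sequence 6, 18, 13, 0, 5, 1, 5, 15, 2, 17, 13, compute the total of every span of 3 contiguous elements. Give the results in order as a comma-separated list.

37, 31, 18, 6, 11, 21, 22, 34, 32

[6, 18, 13] → sum 37
[18, 13, 0] → sum 31
[13, 0, 5] → sum 18
[0, 5, 1] → sum 6
[5, 1, 5] → sum 11
[1, 5, 15] → sum 21
[5, 15, 2] → sum 22
[15, 2, 17] → sum 34
[2, 17, 13] → sum 32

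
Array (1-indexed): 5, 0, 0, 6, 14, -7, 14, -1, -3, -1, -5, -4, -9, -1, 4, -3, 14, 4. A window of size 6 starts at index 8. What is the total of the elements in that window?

-23

Elements at indices 8..13: -1, -3, -1, -5, -4, -9
sum(-1, -3, -1, -5, -4, -9) = -23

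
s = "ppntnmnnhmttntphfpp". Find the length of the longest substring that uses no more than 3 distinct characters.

6

add p: window [p] (1 distinct), len 1
add p: window [p, p] (1 distinct), len 2
add n: window [p, p, n] (2 distinct), len 3
add t: window [p, p, n, t] (3 distinct), len 4
add n: window [p, p, n, t, n] (3 distinct), len 5
add m: window [n, t, n, m] (3 distinct), len 4
add n: window [n, t, n, m, n] (3 distinct), len 5
add n: window [n, t, n, m, n, n] (3 distinct), len 6
add h: window [n, m, n, n, h] (3 distinct), len 5
add m: window [n, m, n, n, h, m] (3 distinct), len 6
add t: window [h, m, t] (3 distinct), len 3
add t: window [h, m, t, t] (3 distinct), len 4
add n: window [m, t, t, n] (3 distinct), len 4
add t: window [m, t, t, n, t] (3 distinct), len 5
add p: window [t, t, n, t, p] (3 distinct), len 5
add h: window [t, p, h] (3 distinct), len 3
add f: window [p, h, f] (3 distinct), len 3
add p: window [p, h, f, p] (3 distinct), len 4
add p: window [p, h, f, p, p] (3 distinct), len 5
Longest length with ≤3 distinct: 6.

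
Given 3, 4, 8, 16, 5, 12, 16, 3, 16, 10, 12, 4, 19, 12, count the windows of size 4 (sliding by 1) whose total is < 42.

5

(3, 4, 8, 16) → sum 31  < 42 ✓
(4, 8, 16, 5) → sum 33  < 42 ✓
(8, 16, 5, 12) → sum 41  < 42 ✓
(16, 5, 12, 16) → sum 49
(5, 12, 16, 3) → sum 36  < 42 ✓
(12, 16, 3, 16) → sum 47
(16, 3, 16, 10) → sum 45
(3, 16, 10, 12) → sum 41  < 42 ✓
(16, 10, 12, 4) → sum 42
(10, 12, 4, 19) → sum 45
(12, 4, 19, 12) → sum 47
5 windows satisfy the condition.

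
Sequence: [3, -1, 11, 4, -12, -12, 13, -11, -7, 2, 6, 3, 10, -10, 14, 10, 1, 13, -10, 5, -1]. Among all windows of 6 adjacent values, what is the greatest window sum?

(3, -1, 11, 4, -12, -12) → sum -7
(-1, 11, 4, -12, -12, 13) → sum 3
(11, 4, -12, -12, 13, -11) → sum -7
(4, -12, -12, 13, -11, -7) → sum -25
(-12, -12, 13, -11, -7, 2) → sum -27
(-12, 13, -11, -7, 2, 6) → sum -9
(13, -11, -7, 2, 6, 3) → sum 6
(-11, -7, 2, 6, 3, 10) → sum 3
(-7, 2, 6, 3, 10, -10) → sum 4
(2, 6, 3, 10, -10, 14) → sum 25
(6, 3, 10, -10, 14, 10) → sum 33
(3, 10, -10, 14, 10, 1) → sum 28
(10, -10, 14, 10, 1, 13) → sum 38
(-10, 14, 10, 1, 13, -10) → sum 18
(14, 10, 1, 13, -10, 5) → sum 33
(10, 1, 13, -10, 5, -1) → sum 18
Greatest of these is 38.

38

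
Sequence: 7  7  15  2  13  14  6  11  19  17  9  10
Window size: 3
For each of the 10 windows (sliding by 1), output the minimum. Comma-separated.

7, 2, 2, 2, 6, 6, 6, 11, 9, 9

[7, 7, 15] → min 7
[7, 15, 2] → min 2
[15, 2, 13] → min 2
[2, 13, 14] → min 2
[13, 14, 6] → min 6
[14, 6, 11] → min 6
[6, 11, 19] → min 6
[11, 19, 17] → min 11
[19, 17, 9] → min 9
[17, 9, 10] → min 9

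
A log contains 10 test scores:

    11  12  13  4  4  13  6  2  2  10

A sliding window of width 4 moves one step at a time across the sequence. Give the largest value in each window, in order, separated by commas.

11 12 13 4 → max 13
12 13 4 4 → max 13
13 4 4 13 → max 13
4 4 13 6 → max 13
4 13 6 2 → max 13
13 6 2 2 → max 13
6 2 2 10 → max 10

13, 13, 13, 13, 13, 13, 10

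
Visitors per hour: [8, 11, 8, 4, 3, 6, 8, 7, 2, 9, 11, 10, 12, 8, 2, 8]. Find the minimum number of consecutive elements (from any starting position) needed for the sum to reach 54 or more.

7

add 8: running sum 8 < 54
add 11: running sum 19 < 54
add 8: running sum 27 < 54
add 4: running sum 31 < 54
add 3: running sum 34 < 54
add 6: running sum 40 < 54
add 8: running sum 48 < 54
add 7: shortest ending here [8, 11, 8, 4, 3, 6, 8, 7] sum 55, len 8
add 2: shortest ending here [8, 11, 8, 4, 3, 6, 8, 7, 2] sum 57, len 9
add 9: shortest ending here [11, 8, 4, 3, 6, 8, 7, 2, 9] sum 58, len 9
add 11: shortest ending here [8, 4, 3, 6, 8, 7, 2, 9, 11] sum 58, len 9
add 10: shortest ending here [3, 6, 8, 7, 2, 9, 11, 10] sum 56, len 8
add 12: shortest ending here [8, 7, 2, 9, 11, 10, 12] sum 59, len 7
add 8: shortest ending here [7, 2, 9, 11, 10, 12, 8] sum 59, len 7
add 2: shortest ending here [2, 9, 11, 10, 12, 8, 2] sum 54, len 7
add 8: shortest ending here [9, 11, 10, 12, 8, 2, 8] sum 60, len 7
Shortest qualifying length: 7.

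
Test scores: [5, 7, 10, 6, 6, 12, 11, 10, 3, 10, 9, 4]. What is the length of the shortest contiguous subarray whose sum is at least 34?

4

add 5: running sum 5 < 34
add 7: running sum 12 < 34
add 10: running sum 22 < 34
add 6: running sum 28 < 34
end 4: [5, 7, 10, 6, 6] sum 34, len 5
end 5: [10, 6, 6, 12] sum 34, len 4
end 6: [6, 6, 12, 11] sum 35, len 4
end 7: [6, 12, 11, 10] sum 39, len 4
end 8: [12, 11, 10, 3] sum 36, len 4
end 9: [11, 10, 3, 10] sum 34, len 4
end 10: [11, 10, 3, 10, 9] sum 43, len 5
end 11: [10, 3, 10, 9, 4] sum 36, len 5
Shortest qualifying length: 4.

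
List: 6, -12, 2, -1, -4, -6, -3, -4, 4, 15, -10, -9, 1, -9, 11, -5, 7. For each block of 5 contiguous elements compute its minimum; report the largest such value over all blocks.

Window mins for each of the 13 positions:
(6, -12, 2, -1, -4) → min -12
(-12, 2, -1, -4, -6) → min -12
(2, -1, -4, -6, -3) → min -6
(-1, -4, -6, -3, -4) → min -6
(-4, -6, -3, -4, 4) → min -6
(-6, -3, -4, 4, 15) → min -6
(-3, -4, 4, 15, -10) → min -10
(-4, 4, 15, -10, -9) → min -10
(4, 15, -10, -9, 1) → min -10
(15, -10, -9, 1, -9) → min -10
(-10, -9, 1, -9, 11) → min -10
(-9, 1, -9, 11, -5) → min -9
(1, -9, 11, -5, 7) → min -9
Largest of these is -6.

-6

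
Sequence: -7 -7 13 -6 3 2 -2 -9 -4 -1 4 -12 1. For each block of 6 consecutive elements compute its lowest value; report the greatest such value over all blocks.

-7 -7 13 -6 3 2 → min -7
-7 13 -6 3 2 -2 → min -7
13 -6 3 2 -2 -9 → min -9
-6 3 2 -2 -9 -4 → min -9
3 2 -2 -9 -4 -1 → min -9
2 -2 -9 -4 -1 4 → min -9
-2 -9 -4 -1 4 -12 → min -12
-9 -4 -1 4 -12 1 → min -12
Greatest of these is -7.

-7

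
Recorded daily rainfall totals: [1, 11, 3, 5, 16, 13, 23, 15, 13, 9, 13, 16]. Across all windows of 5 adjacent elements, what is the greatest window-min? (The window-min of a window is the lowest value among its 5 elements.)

[1, 11, 3, 5, 16] → min 1
[11, 3, 5, 16, 13] → min 3
[3, 5, 16, 13, 23] → min 3
[5, 16, 13, 23, 15] → min 5
[16, 13, 23, 15, 13] → min 13
[13, 23, 15, 13, 9] → min 9
[23, 15, 13, 9, 13] → min 9
[15, 13, 9, 13, 16] → min 9
Greatest of these is 13.

13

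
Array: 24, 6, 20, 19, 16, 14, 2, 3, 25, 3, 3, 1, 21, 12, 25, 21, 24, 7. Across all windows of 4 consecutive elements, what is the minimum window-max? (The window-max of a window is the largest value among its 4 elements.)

[24, 6, 20, 19] → max 24
[6, 20, 19, 16] → max 20
[20, 19, 16, 14] → max 20
[19, 16, 14, 2] → max 19
[16, 14, 2, 3] → max 16
[14, 2, 3, 25] → max 25
[2, 3, 25, 3] → max 25
[3, 25, 3, 3] → max 25
[25, 3, 3, 1] → max 25
[3, 3, 1, 21] → max 21
[3, 1, 21, 12] → max 21
[1, 21, 12, 25] → max 25
[21, 12, 25, 21] → max 25
[12, 25, 21, 24] → max 25
[25, 21, 24, 7] → max 25
Minimum of these is 16.

16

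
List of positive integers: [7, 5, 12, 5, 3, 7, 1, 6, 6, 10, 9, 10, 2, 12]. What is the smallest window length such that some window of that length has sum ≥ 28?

add 7: running sum 7 < 28
add 5: running sum 12 < 28
add 12: running sum 24 < 28
end 3: [7, 5, 12, 5] sum 29, len 4
end 4: [7, 5, 12, 5, 3] sum 32, len 5
end 5: [5, 12, 5, 3, 7] sum 32, len 5
end 6: [12, 5, 3, 7, 1] sum 28, len 5
end 7: [12, 5, 3, 7, 1, 6] sum 34, len 6
end 8: [5, 3, 7, 1, 6, 6] sum 28, len 6
end 9: [7, 1, 6, 6, 10] sum 30, len 5
end 10: [6, 6, 10, 9] sum 31, len 4
end 11: [10, 9, 10] sum 29, len 3
end 12: [10, 9, 10, 2] sum 31, len 4
end 13: [9, 10, 2, 12] sum 33, len 4
Shortest qualifying length: 3.

3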